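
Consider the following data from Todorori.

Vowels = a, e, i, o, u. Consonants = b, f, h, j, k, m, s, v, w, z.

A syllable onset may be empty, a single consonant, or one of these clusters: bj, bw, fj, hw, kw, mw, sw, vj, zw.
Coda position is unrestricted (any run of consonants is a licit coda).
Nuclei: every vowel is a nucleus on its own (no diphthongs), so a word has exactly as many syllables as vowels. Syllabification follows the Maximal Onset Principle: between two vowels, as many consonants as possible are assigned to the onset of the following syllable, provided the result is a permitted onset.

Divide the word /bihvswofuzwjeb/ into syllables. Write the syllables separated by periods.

bihv.swo.fuzw.jeb

Vowels present: i, o, u, e; each is a nucleus, giving 4 syllables.
Between /i/ (V1) and /o/ (V2): /hvsw/ splits as /hv/ + /sw/ (/sw/ is the longest suffix that is a licit onset).
Between /o/ (V2) and /u/ (V3): /f/ → onset of the next syllable (single consonants are always licit onsets).
Between /u/ (V3) and /e/ (V4): cluster /zwj/ — the longest permitted-onset suffix is /j/; onset = /j/, preceding coda = /zw/.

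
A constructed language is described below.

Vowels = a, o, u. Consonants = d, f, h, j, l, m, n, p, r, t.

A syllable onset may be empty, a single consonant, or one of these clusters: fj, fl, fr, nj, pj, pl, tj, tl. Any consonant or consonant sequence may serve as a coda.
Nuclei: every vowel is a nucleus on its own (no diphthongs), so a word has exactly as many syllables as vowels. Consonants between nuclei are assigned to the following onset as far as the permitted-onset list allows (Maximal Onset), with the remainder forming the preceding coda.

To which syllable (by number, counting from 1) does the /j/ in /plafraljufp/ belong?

3

Vowels present: a, a, u; each is a nucleus, giving 3 syllables.
V1 /a/ – V2 /a/: cluster /fr/ — /fr/ is itself a permitted onset, so the whole cluster goes right; preceding coda = ∅.
V2 /a/ – V3 /u/: /lj/ — longest licit onset from the right is /j/, leaving /l/ as coda.
Putting it together: pla.fral.jufp.
The /j/ is in the onset of syllable 3 (/jufp/).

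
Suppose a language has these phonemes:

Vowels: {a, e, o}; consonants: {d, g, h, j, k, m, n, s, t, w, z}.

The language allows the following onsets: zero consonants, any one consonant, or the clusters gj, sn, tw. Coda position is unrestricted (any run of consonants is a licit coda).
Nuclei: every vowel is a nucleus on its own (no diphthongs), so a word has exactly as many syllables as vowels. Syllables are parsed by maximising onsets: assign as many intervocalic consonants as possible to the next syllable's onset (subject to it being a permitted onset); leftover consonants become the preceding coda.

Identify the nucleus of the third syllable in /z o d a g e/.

Nuclei (vowels): o, a, e → 3 syllables.
The third nucleus (vowel 3 from the left) is /e/.

e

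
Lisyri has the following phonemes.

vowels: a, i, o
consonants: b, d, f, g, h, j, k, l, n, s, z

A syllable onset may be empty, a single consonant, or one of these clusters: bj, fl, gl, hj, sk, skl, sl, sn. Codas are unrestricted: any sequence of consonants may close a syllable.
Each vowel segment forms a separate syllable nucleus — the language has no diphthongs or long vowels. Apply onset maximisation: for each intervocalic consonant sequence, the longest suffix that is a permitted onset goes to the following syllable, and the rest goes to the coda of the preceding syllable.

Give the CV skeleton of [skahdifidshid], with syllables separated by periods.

The vowels are a, i, i, i — 4 nuclei, so 4 syllables.
/a…i/ gap (V1→V2): /hd/ splits as /h/ + /d/ (/d/ is the longest suffix that is a licit onset).
/i…i/ gap (V2→V3): /f/ → onset of the next syllable (single consonants are always licit onsets).
/i…i/ gap (V3→V4): /dsh/ — longest licit onset from the right is /h/, leaving /ds/ as coda.
Result: skah.di.fids.hid.
Mapping each syllable to C/V: /skah/ → CCVC, /di/ → CV, /fids/ → CVCC, /hid/ → CVC.

CCVC.CV.CVCC.CVC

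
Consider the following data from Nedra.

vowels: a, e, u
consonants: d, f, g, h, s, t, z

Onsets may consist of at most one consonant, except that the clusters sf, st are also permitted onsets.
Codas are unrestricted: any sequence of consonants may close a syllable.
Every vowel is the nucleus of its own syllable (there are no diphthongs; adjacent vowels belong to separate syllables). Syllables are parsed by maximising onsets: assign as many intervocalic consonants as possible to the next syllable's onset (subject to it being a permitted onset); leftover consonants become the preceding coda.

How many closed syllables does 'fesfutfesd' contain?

2

Vowels present: e, u, e; each is a nucleus, giving 3 syllables.
Between /e/ (V1) and /u/ (V2): cluster /sf/ — /sf/ is itself a permitted onset, so the whole cluster goes right; preceding coda = ∅.
Between /u/ (V2) and /e/ (V3): cluster /tf/ — the longest permitted-onset suffix is /f/; onset = /f/, preceding coda = /t/.
Syllabification: fe.sfut.fesd.
Classifying each syllable: /fe/ (open), /sfut/ (closed), /fesd/ (closed).
Closed syllables: 2.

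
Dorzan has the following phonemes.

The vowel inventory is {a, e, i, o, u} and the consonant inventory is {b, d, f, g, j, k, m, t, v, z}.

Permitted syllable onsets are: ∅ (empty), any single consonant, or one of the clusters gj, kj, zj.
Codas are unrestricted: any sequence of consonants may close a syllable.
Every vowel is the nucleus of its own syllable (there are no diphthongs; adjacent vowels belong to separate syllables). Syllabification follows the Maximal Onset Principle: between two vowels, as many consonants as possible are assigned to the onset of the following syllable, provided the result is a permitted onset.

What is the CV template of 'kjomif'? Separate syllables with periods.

CCV.CVC

Nuclei (vowels): o, i → 2 syllables.
σ1/σ2 boundary: /m/ → onset of the next syllable (single consonants are always licit onsets).
So the parse is kjo.mif.
Mapping each syllable to C/V: /kjo/ → CCV, /mif/ → CVC.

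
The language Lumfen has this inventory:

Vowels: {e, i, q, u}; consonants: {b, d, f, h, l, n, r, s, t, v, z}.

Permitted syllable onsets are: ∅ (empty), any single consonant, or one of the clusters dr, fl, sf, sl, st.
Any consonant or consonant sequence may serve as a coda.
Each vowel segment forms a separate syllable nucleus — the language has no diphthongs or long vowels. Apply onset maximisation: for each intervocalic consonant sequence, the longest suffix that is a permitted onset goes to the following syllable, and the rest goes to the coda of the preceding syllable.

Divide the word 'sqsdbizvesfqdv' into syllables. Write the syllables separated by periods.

Vowels present: q, i, e, q; each is a nucleus, giving 4 syllables.
σ1/σ2 boundary: /sdb/; trying suffixes from longest down, /b/ is the first permitted one, so coda /sd/ | onset /b/.
σ2/σ3 boundary: /zv/ — longest licit onset from the right is /v/, leaving /z/ as coda.
σ3/σ4 boundary: cluster /sf/ — /sf/ is itself a permitted onset, so the whole cluster goes right; preceding coda = ∅.

sqsd.biz.ve.sfqdv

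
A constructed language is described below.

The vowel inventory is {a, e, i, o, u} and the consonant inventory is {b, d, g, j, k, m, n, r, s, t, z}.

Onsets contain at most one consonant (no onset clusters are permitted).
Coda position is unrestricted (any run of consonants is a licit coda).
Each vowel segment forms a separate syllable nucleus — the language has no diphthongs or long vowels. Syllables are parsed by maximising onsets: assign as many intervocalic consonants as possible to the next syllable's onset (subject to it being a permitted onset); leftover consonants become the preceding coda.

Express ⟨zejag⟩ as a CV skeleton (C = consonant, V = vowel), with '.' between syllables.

Nuclei (vowels): e, a → 2 syllables.
Between /e/ (V1) and /a/ (V2): /j/ → onset of the next syllable (single consonants are always licit onsets).
So the parse is ze.jag.
Mapping each syllable to C/V: /ze/ → CV, /jag/ → CVC.

CV.CVC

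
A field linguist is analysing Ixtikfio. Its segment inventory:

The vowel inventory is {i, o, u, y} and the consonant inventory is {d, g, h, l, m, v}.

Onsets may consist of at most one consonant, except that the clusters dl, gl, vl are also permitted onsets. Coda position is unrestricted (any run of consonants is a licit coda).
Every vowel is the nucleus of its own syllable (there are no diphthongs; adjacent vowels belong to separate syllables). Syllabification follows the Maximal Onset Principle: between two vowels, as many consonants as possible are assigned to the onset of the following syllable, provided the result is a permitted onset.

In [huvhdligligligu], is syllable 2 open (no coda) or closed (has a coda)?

open

Nuclei (vowels): u, i, i, i, u → 5 syllables.
V1 /u/ – V2 /i/: cluster /vhdl/ — the longest permitted-onset suffix is /dl/; onset = /dl/, preceding coda = /vh/.
V2 /i/ – V3 /i/: /gl/ is a licit onset in full, so it all attaches to the next syllable.
V3 /i/ – V4 /i/: /gl/ — entire cluster is a permitted onset → onset /gl/, coda ∅.
V4 /i/ – V5 /u/: /g/ is a single consonant, so it becomes the next onset.
So the parse is huvh.dli.gli.gli.gu.
Syllable 2 is /dli/; it ends in its nucleus with no coda, so it is open.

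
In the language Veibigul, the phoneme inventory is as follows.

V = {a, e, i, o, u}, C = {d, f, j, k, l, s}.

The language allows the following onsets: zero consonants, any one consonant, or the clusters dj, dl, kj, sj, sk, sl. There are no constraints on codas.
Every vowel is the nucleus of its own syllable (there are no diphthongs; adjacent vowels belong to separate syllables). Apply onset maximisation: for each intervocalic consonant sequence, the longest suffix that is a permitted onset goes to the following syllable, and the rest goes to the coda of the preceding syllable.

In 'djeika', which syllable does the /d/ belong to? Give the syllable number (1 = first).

1

Vowels present: e, i, a; each is a nucleus, giving 3 syllables.
V1 /e/ – V2 /i/: no consonants, so the boundary falls immediately after /e/.
V2 /i/ – V3 /a/: /k/ → onset of the next syllable (single consonants are always licit onsets).
Putting it together: dje.i.ka.
The /d/ is in the onset of syllable 1 (/dje/).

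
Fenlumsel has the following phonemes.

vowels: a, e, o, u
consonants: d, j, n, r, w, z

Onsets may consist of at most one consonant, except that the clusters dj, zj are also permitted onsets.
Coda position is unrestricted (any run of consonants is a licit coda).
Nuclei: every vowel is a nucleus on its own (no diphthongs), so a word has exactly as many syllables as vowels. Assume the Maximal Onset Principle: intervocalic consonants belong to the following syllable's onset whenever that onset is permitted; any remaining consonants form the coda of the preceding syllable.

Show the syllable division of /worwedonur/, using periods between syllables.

Nuclei (vowels): o, e, o, u → 4 syllables.
Between /o/ (V1) and /e/ (V2): cluster /rw/ — the longest permitted-onset suffix is /w/; onset = /w/, preceding coda = /r/.
Between /e/ (V2) and /o/ (V3): /d/ → onset of the next syllable (single consonants are always licit onsets).
Between /o/ (V3) and /u/ (V4): /n/ is a single consonant, so it becomes the next onset.

wor.we.do.nur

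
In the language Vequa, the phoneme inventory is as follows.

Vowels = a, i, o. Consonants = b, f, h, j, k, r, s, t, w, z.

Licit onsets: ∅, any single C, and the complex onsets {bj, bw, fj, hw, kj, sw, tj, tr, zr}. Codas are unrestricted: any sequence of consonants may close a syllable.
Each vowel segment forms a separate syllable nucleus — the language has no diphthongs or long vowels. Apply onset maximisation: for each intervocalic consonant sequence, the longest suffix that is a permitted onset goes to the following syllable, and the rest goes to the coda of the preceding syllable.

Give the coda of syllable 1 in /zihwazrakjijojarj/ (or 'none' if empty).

none

Nuclei (vowels): i, a, a, i, o, a → 6 syllables.
Between /i/ (V1) and /a/ (V2): cluster /hw/ — /hw/ is itself a permitted onset, so the whole cluster goes right; preceding coda = ∅.
Between /a/ (V2) and /a/ (V3): /zr/ is a licit onset in full, so it all attaches to the next syllable.
Between /a/ (V3) and /i/ (V4): cluster /kj/ — /kj/ is itself a permitted onset, so the whole cluster goes right; preceding coda = ∅.
Between /i/ (V4) and /o/ (V5): just /j/ — single C goes to the following onset.
Between /o/ (V5) and /a/ (V6): /j/ is a single consonant, so it becomes the next onset.
Result: zi.hwa.zra.kji.jo.jarj.
Syllable 1 is /zi/: onset /z/, nucleus /i/, coda ∅.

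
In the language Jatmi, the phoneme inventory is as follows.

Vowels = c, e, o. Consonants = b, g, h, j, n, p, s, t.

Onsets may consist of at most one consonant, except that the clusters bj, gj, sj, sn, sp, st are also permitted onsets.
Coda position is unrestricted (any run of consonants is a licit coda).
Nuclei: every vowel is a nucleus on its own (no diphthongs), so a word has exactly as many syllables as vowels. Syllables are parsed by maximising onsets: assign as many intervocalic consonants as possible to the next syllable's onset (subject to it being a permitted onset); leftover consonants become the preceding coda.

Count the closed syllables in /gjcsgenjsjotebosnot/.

Nuclei (vowels): c, e, o, e, o, o → 6 syllables.
Between /c/ (V1) and /e/ (V2): cluster /sg/ — the longest permitted-onset suffix is /g/; onset = /g/, preceding coda = /s/.
Between /e/ (V2) and /o/ (V3): /njsj/ splits as /nj/ + /sj/ (/sj/ is the longest suffix that is a licit onset).
Between /o/ (V3) and /e/ (V4): just /t/ — single C goes to the following onset.
Between /e/ (V4) and /o/ (V5): /b/ → onset of the next syllable (single consonants are always licit onsets).
Between /o/ (V5) and /o/ (V6): cluster /sn/ — /sn/ is itself a permitted onset, so the whole cluster goes right; preceding coda = ∅.
Result: gjcs.genj.sjo.te.bo.snot.
Classifying each syllable: /gjcs/ (closed), /genj/ (closed), /sjo/ (open), /te/ (open), /bo/ (open), /snot/ (closed).
Closed syllables: 3.

3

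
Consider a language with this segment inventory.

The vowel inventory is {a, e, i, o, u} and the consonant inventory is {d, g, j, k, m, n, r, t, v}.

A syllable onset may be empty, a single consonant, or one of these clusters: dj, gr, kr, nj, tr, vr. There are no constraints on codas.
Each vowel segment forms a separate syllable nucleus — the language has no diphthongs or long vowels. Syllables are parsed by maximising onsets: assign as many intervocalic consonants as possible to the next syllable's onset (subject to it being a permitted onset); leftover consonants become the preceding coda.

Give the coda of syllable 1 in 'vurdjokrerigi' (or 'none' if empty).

r

The vowels are u, o, e, i, i — 5 nuclei, so 5 syllables.
/u…o/ gap (V1→V2): /rdj/ — longest licit onset from the right is /dj/, leaving /r/ as coda.
/o…e/ gap (V2→V3): /kr/ — entire cluster is a permitted onset → onset /kr/, coda ∅.
/e…i/ gap (V3→V4): /r/ → onset of the next syllable (single consonants are always licit onsets).
/i…i/ gap (V4→V5): just /g/ — single C goes to the following onset.
So the parse is vur.djo.kre.ri.gi.
Syllable 1 is /vur/: onset /v/, nucleus /u/, coda /r/.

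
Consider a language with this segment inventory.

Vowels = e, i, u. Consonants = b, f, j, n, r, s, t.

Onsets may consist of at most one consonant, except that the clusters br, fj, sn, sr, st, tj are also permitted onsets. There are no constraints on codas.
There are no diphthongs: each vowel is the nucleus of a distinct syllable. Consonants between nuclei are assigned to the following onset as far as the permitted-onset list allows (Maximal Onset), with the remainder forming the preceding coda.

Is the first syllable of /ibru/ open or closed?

The vowels are i, u — 2 nuclei, so 2 syllables.
/i…u/ gap (V1→V2): /br/ — entire cluster is a permitted onset → onset /br/, coda ∅.
Putting it together: i.bru.
Syllable 1 is /i/; it ends in its nucleus with no coda, so it is open.

open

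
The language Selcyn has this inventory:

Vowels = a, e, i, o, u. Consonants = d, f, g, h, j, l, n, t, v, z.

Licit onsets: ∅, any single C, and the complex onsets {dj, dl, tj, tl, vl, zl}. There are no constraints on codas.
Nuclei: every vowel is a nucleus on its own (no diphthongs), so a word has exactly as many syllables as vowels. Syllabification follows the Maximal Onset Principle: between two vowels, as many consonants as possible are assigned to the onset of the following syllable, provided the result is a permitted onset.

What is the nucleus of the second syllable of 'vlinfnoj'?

o

Vowels present: i, o; each is a nucleus, giving 2 syllables.
The second nucleus (vowel 2 from the left) is /o/.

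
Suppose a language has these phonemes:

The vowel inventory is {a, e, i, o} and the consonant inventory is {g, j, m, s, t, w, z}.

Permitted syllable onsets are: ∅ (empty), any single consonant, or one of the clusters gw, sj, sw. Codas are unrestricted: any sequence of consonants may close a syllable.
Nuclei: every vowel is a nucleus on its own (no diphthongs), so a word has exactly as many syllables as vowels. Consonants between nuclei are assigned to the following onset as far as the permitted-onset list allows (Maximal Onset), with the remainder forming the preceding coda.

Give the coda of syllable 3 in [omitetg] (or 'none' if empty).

Vowels present: o, i, e; each is a nucleus, giving 3 syllables.
σ1/σ2 boundary: /m/ → onset of the next syllable (single consonants are always licit onsets).
σ2/σ3 boundary: /t/ → onset of the next syllable (single consonants are always licit onsets).
Putting it together: o.mi.tetg.
Syllable 3 is /tetg/: onset /t/, nucleus /e/, coda /tg/.

tg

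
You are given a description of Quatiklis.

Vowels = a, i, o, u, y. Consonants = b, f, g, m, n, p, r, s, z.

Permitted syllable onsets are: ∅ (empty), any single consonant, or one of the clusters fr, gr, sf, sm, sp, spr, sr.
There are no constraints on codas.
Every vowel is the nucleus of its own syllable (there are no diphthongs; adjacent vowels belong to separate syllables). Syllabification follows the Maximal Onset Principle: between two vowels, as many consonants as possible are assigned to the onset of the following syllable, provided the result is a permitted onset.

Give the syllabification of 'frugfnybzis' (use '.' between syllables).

The vowels are u, y, i — 3 nuclei, so 3 syllables.
σ1/σ2 boundary: cluster /gfn/ — the longest permitted-onset suffix is /n/; onset = /n/, preceding coda = /gf/.
σ2/σ3 boundary: /bz/; trying suffixes from longest down, /z/ is the first permitted one, so coda /b/ | onset /z/.

frugf.nyb.zis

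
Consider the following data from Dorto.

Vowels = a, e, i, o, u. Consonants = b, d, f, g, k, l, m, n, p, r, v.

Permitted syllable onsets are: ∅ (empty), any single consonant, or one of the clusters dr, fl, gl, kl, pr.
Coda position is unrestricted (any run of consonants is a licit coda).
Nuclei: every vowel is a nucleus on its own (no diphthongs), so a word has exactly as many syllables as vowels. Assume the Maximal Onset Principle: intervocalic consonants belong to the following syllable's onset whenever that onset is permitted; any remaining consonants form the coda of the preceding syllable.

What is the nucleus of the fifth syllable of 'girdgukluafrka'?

a

Vowels present: i, u, u, a, a; each is a nucleus, giving 5 syllables.
The fifth nucleus (vowel 5 from the left) is /a/.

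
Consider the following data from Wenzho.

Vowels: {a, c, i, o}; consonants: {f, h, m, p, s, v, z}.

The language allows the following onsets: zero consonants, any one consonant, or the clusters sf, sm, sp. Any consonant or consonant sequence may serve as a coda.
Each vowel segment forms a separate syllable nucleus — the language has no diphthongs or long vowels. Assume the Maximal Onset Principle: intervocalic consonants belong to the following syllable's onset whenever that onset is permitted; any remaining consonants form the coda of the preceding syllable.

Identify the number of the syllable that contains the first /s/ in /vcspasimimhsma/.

2

Vowels present: c, a, i, i, a; each is a nucleus, giving 5 syllables.
/c…a/ gap (V1→V2): cluster /sp/ — /sp/ is itself a permitted onset, so the whole cluster goes right; preceding coda = ∅.
/a…i/ gap (V2→V3): just /s/ — single C goes to the following onset.
/i…i/ gap (V3→V4): /m/ → onset of the next syllable (single consonants are always licit onsets).
/i…a/ gap (V4→V5): /mhsm/ splits as /mh/ + /sm/ (/sm/ is the longest suffix that is a licit onset).
Syllabification: vc.spa.si.mimh.sma.
The first /s/ is in the onset of syllable 2 (/spa/).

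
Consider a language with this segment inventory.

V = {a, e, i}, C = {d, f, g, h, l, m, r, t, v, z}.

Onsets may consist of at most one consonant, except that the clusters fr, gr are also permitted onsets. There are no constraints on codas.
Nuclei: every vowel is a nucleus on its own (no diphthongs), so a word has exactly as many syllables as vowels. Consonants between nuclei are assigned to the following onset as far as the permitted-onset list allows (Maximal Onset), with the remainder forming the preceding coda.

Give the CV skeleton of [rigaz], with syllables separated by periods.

CV.CVC

Nuclei (vowels): i, a → 2 syllables.
σ1/σ2 boundary: just /g/ — single C goes to the following onset.
Syllabification: ri.gaz.
Mapping each syllable to C/V: /ri/ → CV, /gaz/ → CVC.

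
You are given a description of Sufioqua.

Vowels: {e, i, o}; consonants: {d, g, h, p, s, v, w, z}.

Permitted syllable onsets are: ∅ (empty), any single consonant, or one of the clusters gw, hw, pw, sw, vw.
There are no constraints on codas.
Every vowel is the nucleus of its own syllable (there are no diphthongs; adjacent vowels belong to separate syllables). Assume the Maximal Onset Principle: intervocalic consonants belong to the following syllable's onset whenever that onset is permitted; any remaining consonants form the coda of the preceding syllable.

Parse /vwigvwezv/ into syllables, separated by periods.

Nuclei (vowels): i, e → 2 syllables.
Between /i/ (V1) and /e/ (V2): /gvw/; trying suffixes from longest down, /vw/ is the first permitted one, so coda /g/ | onset /vw/.

vwig.vwezv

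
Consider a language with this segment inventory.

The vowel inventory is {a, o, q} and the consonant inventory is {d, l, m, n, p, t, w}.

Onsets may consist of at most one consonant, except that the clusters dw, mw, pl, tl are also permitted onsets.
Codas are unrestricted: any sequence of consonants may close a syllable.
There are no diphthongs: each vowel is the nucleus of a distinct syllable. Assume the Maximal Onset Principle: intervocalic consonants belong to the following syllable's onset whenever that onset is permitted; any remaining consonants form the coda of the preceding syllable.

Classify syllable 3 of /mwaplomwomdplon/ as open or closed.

closed

Nuclei (vowels): a, o, o, o → 4 syllables.
/a…o/ gap (V1→V2): /pl/ is a licit onset in full, so it all attaches to the next syllable.
/o…o/ gap (V2→V3): /mw/ — entire cluster is a permitted onset → onset /mw/, coda ∅.
/o…o/ gap (V3→V4): /mdpl/; trying suffixes from longest down, /pl/ is the first permitted one, so coda /md/ | onset /pl/.
Putting it together: mwa.plo.mwomd.plon.
Syllable 3 is /mwomd/ with coda /md/, so it is closed.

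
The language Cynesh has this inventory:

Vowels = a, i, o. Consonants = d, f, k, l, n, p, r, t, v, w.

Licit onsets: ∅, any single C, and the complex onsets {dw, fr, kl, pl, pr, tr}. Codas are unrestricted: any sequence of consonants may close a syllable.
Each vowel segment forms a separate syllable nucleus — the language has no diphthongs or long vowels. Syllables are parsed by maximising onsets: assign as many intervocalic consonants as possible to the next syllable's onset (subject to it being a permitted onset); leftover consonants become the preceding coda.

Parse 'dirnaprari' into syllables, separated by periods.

dir.na.pra.ri

Nuclei (vowels): i, a, a, i → 4 syllables.
Between /i/ (V1) and /a/ (V2): /rn/ splits as /r/ + /n/ (/n/ is the longest suffix that is a licit onset).
Between /a/ (V2) and /a/ (V3): /pr/ is a licit onset in full, so it all attaches to the next syllable.
Between /a/ (V3) and /i/ (V4): just /r/ — single C goes to the following onset.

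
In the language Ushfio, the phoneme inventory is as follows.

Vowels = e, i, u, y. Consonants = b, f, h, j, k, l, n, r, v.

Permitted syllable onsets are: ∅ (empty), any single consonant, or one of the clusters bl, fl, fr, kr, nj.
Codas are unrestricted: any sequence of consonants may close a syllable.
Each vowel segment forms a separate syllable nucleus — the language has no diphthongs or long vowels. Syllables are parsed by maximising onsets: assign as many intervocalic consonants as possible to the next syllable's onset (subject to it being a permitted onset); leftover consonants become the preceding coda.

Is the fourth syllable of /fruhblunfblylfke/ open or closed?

Nuclei (vowels): u, u, y, e → 4 syllables.
Between /u/ (V1) and /u/ (V2): /hbl/ — longest licit onset from the right is /bl/, leaving /h/ as coda.
Between /u/ (V2) and /y/ (V3): /nfbl/ — longest licit onset from the right is /bl/, leaving /nf/ as coda.
Between /y/ (V3) and /e/ (V4): /lfk/; trying suffixes from longest down, /k/ is the first permitted one, so coda /lf/ | onset /k/.
Syllabification: fruh.blunf.blylf.ke.
Syllable 4 is /ke/; it ends in its nucleus with no coda, so it is open.

open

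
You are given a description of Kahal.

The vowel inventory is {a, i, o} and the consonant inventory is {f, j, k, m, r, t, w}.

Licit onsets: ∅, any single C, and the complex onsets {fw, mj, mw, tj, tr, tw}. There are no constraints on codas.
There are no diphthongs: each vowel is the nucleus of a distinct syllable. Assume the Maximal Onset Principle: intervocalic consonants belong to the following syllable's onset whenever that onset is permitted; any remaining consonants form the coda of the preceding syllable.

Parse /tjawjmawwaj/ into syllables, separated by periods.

tjawj.maw.waj

Vowels present: a, a, a; each is a nucleus, giving 3 syllables.
V1 /a/ – V2 /a/: /wjm/; trying suffixes from longest down, /m/ is the first permitted one, so coda /wj/ | onset /m/.
V2 /a/ – V3 /a/: /ww/ splits as /w/ + /w/ (/w/ is the longest suffix that is a licit onset).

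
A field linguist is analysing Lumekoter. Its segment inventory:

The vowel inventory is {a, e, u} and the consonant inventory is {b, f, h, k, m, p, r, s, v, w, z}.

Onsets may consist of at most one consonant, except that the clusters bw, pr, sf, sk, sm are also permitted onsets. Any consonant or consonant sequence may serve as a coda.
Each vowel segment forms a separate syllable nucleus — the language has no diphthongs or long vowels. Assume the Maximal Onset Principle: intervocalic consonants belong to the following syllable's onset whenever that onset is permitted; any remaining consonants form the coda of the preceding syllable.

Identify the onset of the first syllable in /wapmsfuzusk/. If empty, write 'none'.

Vowels present: a, u, u; each is a nucleus, giving 3 syllables.
/a…u/ gap (V1→V2): /pmsf/ splits as /pm/ + /sf/ (/sf/ is the longest suffix that is a licit onset).
/u…u/ gap (V2→V3): just /z/ — single C goes to the following onset.
Syllabification: wapm.sfu.zusk.
Syllable 1 is /wapm/: onset /w/, nucleus /a/, coda /pm/.

w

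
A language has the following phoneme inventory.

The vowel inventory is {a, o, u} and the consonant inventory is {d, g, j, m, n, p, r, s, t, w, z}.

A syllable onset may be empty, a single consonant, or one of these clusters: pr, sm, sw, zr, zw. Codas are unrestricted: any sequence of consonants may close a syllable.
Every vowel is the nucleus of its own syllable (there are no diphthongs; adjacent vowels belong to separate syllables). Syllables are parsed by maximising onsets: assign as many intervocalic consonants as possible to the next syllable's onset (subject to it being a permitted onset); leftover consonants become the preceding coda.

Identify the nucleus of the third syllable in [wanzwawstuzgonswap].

u

Nuclei (vowels): a, a, u, o, a → 5 syllables.
The third nucleus (vowel 3 from the left) is /u/.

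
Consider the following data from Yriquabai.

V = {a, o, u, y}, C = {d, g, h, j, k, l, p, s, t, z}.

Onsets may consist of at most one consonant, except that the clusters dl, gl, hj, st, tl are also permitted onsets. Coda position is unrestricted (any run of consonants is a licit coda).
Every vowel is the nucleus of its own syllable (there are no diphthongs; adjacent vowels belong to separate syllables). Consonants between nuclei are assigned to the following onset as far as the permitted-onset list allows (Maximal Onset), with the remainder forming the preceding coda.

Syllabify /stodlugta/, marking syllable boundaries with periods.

sto.dlug.ta

Vowels present: o, u, a; each is a nucleus, giving 3 syllables.
V1 /o/ – V2 /u/: /dl/ is a licit onset in full, so it all attaches to the next syllable.
V2 /u/ – V3 /a/: /gt/ splits as /g/ + /t/ (/t/ is the longest suffix that is a licit onset).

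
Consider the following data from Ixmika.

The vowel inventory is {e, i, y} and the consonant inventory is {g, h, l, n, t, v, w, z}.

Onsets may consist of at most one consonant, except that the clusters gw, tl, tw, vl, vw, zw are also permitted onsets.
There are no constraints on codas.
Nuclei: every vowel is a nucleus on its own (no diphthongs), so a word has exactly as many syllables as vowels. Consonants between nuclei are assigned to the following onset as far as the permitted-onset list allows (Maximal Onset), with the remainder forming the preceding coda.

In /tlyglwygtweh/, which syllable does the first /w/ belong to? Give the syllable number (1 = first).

2

The vowels are y, y, e — 3 nuclei, so 3 syllables.
Between /y/ (V1) and /y/ (V2): cluster /glw/ — the longest permitted-onset suffix is /w/; onset = /w/, preceding coda = /gl/.
Between /y/ (V2) and /e/ (V3): /gtw/; trying suffixes from longest down, /tw/ is the first permitted one, so coda /g/ | onset /tw/.
Syllabification: tlygl.wyg.tweh.
The first /w/ is in the onset of syllable 2 (/wyg/).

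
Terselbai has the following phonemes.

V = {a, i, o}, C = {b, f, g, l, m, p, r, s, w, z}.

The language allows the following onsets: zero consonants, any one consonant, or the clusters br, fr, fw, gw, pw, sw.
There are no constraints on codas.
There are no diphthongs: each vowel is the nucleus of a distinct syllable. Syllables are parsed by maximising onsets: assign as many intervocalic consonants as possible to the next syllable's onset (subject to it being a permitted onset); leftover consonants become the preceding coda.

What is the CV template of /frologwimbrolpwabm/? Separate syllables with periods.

Nuclei (vowels): o, o, i, o, a → 5 syllables.
V1 /o/ – V2 /o/: just /l/ — single C goes to the following onset.
V2 /o/ – V3 /i/: /gw/ is a licit onset in full, so it all attaches to the next syllable.
V3 /i/ – V4 /o/: /mbr/ splits as /m/ + /br/ (/br/ is the longest suffix that is a licit onset).
V4 /o/ – V5 /a/: /lpw/ — longest licit onset from the right is /pw/, leaving /l/ as coda.
So the parse is fro.lo.gwim.brol.pwabm.
Mapping each syllable to C/V: /fro/ → CCV, /lo/ → CV, /gwim/ → CCVC, /brol/ → CCVC, /pwabm/ → CCVCC.

CCV.CV.CCVC.CCVC.CCVCC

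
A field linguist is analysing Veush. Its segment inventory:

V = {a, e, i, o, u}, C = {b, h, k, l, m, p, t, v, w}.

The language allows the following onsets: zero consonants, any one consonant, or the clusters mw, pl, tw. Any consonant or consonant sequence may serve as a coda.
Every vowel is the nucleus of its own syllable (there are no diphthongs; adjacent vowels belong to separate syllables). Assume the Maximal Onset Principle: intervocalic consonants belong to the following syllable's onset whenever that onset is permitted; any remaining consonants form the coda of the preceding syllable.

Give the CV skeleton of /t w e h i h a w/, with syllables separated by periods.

Vowels present: e, i, a; each is a nucleus, giving 3 syllables.
/e…i/ gap (V1→V2): just /h/ — single C goes to the following onset.
/i…a/ gap (V2→V3): just /h/ — single C goes to the following onset.
Syllabification: twe.hi.haw.
Mapping each syllable to C/V: /twe/ → CCV, /hi/ → CV, /haw/ → CVC.

CCV.CV.CVC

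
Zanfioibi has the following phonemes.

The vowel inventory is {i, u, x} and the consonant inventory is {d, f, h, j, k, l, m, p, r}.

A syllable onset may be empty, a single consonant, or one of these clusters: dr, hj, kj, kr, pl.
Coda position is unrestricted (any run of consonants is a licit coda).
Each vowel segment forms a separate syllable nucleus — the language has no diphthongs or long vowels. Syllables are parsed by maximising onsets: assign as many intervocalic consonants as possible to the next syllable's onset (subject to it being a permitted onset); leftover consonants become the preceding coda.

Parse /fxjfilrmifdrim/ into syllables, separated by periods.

Vowels present: x, i, i, i; each is a nucleus, giving 4 syllables.
σ1/σ2 boundary: cluster /jf/ — the longest permitted-onset suffix is /f/; onset = /f/, preceding coda = /j/.
σ2/σ3 boundary: /lrm/; trying suffixes from longest down, /m/ is the first permitted one, so coda /lr/ | onset /m/.
σ3/σ4 boundary: cluster /fdr/ — the longest permitted-onset suffix is /dr/; onset = /dr/, preceding coda = /f/.

fxj.filr.mif.drim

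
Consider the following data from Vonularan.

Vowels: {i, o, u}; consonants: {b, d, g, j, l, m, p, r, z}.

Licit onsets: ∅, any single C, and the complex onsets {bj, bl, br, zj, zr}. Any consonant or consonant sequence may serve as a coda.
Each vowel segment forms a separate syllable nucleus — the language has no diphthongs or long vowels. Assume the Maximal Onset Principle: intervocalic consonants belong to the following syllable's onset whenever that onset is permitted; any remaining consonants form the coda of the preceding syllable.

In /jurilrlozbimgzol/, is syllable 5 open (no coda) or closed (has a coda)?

The vowels are u, i, o, i, o — 5 nuclei, so 5 syllables.
/u…i/ gap (V1→V2): just /r/ — single C goes to the following onset.
/i…o/ gap (V2→V3): /lrl/; trying suffixes from longest down, /l/ is the first permitted one, so coda /lr/ | onset /l/.
/o…i/ gap (V3→V4): /zb/ — longest licit onset from the right is /b/, leaving /z/ as coda.
/i…o/ gap (V4→V5): /mgz/; trying suffixes from longest down, /z/ is the first permitted one, so coda /mg/ | onset /z/.
So the parse is ju.rilr.loz.bimg.zol.
Syllable 5 is /zol/ with coda /l/, so it is closed.

closed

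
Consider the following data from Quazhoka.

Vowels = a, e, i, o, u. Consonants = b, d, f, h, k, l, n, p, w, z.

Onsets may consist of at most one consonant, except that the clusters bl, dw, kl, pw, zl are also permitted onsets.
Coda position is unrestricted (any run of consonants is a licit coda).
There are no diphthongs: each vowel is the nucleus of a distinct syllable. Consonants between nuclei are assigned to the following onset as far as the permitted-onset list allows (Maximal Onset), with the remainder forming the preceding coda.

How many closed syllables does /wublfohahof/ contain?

2

The vowels are u, o, a, o — 4 nuclei, so 4 syllables.
V1 /u/ – V2 /o/: cluster /blf/ — the longest permitted-onset suffix is /f/; onset = /f/, preceding coda = /bl/.
V2 /o/ – V3 /a/: /h/ → onset of the next syllable (single consonants are always licit onsets).
V3 /a/ – V4 /o/: just /h/ — single C goes to the following onset.
So the parse is wubl.fo.ha.hof.
Classifying each syllable: /wubl/ (closed), /fo/ (open), /ha/ (open), /hof/ (closed).
Closed syllables: 2.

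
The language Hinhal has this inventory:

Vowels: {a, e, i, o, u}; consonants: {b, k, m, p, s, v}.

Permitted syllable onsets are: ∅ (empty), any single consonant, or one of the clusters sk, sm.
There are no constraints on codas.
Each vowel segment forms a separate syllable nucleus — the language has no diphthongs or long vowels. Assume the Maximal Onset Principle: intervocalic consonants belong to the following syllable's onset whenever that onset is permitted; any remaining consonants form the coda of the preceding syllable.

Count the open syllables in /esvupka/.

Vowels present: e, u, a; each is a nucleus, giving 3 syllables.
σ1/σ2 boundary: /sv/ splits as /s/ + /v/ (/v/ is the longest suffix that is a licit onset).
σ2/σ3 boundary: cluster /pk/ — the longest permitted-onset suffix is /k/; onset = /k/, preceding coda = /p/.
So the parse is es.vup.ka.
Classifying each syllable: /es/ (closed), /vup/ (closed), /ka/ (open).
Open syllables: 1.

1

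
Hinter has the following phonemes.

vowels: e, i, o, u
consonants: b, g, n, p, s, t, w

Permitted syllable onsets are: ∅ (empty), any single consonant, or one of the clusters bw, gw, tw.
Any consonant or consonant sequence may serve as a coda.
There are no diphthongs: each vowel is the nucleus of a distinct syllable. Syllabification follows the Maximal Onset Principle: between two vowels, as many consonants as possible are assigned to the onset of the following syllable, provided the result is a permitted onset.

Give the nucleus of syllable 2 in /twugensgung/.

The vowels are u, e, u — 3 nuclei, so 3 syllables.
The second nucleus (vowel 2 from the left) is /e/.

e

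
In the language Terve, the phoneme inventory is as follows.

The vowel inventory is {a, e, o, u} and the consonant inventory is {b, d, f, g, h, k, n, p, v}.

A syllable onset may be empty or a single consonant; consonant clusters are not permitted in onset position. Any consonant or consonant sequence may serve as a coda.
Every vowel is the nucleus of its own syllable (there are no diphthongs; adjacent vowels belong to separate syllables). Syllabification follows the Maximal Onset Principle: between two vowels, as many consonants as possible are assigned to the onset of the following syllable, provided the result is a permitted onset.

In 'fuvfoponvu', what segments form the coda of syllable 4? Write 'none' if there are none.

none

Vowels present: u, o, o, u; each is a nucleus, giving 4 syllables.
/u…o/ gap (V1→V2): /vf/ — longest licit onset from the right is /f/, leaving /v/ as coda.
/o…o/ gap (V2→V3): just /p/ — single C goes to the following onset.
/o…u/ gap (V3→V4): /nv/ splits as /n/ + /v/ (/v/ is the longest suffix that is a licit onset).
So the parse is fuv.fo.pon.vu.
Syllable 4 is /vu/: onset /v/, nucleus /u/, coda ∅.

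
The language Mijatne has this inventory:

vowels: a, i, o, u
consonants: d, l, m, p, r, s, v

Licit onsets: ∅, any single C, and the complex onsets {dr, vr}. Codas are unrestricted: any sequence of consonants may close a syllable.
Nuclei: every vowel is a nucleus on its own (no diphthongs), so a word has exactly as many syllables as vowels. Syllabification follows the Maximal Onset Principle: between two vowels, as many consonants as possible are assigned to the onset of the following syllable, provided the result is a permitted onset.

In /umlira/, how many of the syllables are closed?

1

Nuclei (vowels): u, i, a → 3 syllables.
Between /u/ (V1) and /i/ (V2): /ml/; trying suffixes from longest down, /l/ is the first permitted one, so coda /m/ | onset /l/.
Between /i/ (V2) and /a/ (V3): /r/ → onset of the next syllable (single consonants are always licit onsets).
So the parse is um.li.ra.
Classifying each syllable: /um/ (closed), /li/ (open), /ra/ (open).
Closed syllables: 1.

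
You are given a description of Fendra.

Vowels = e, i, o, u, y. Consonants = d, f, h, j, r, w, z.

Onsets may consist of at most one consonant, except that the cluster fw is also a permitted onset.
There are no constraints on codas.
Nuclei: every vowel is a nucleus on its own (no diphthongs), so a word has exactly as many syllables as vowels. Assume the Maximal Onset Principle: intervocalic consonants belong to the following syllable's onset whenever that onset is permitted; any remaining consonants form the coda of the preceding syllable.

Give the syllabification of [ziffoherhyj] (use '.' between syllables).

zif.fo.her.hyj

Vowels present: i, o, e, y; each is a nucleus, giving 4 syllables.
σ1/σ2 boundary: /ff/ — longest licit onset from the right is /f/, leaving /f/ as coda.
σ2/σ3 boundary: /h/ → onset of the next syllable (single consonants are always licit onsets).
σ3/σ4 boundary: /rh/; trying suffixes from longest down, /h/ is the first permitted one, so coda /r/ | onset /h/.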